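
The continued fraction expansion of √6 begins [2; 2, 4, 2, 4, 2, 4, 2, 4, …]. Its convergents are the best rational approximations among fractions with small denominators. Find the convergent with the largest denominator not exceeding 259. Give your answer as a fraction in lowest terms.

485/198

List convergents until the denominator exceeds the bound:
a_0 = 2: 2/1  (≤ bound)
a_1 = 2: 5/2  (≤ bound)
a_2 = 4: 22/9  (≤ bound)
a_3 = 2: 49/20  (≤ bound)
a_4 = 4: 218/89  (≤ bound)
a_5 = 2: 485/198  (≤ bound)
a_6 = 4: 2158/881  (> 259, stop)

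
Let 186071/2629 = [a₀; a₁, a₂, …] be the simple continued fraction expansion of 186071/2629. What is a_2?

⌊186071/2629⌋ = 70, remainder 2041
⌊2629/2041⌋ = 1, remainder 588
⌊2041/588⌋ = 3, remainder 277

3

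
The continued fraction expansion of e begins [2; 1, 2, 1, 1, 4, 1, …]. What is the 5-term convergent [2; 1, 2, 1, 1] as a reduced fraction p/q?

19/7

Collapse the nested fraction from the inside out:
Start with 1.
1 + 1/(1/1) = 1 + 1/1 = 2/1
2 + 1/(2/1) = 2 + 1/2 = 5/2
1 + 1/(5/2) = 1 + 2/5 = 7/5
2 + 1/(7/5) = 2 + 5/7 = 19/7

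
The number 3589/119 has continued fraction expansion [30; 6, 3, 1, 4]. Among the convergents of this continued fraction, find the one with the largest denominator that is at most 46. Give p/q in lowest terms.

754/25

a_0 = 30: 30/1  (≤ bound)
a_1 = 6: 181/6  (≤ bound)
a_2 = 3: 573/19  (≤ bound)
a_3 = 1: 754/25  (≤ bound)
a_4 = 4: 3589/119  (> 46, stop)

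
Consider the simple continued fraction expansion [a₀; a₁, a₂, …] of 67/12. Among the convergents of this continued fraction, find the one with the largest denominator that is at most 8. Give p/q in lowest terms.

28/5

a_0 = 5: 5/1  (≤ bound)
a_1 = 1: 6/1  (≤ bound)
a_2 = 1: 11/2  (≤ bound)
a_3 = 2: 28/5  (≤ bound)
a_4 = 2: 67/12  (> 8, stop)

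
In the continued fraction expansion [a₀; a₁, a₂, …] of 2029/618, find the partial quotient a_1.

3

2029 = 3·618 + 175, so a_0 = 3
618 = 3·175 + 93, so a_1 = 3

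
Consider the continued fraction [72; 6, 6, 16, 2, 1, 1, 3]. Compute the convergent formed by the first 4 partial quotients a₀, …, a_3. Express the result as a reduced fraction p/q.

Build up convergents one term at a time:
a_0 = 72: 72/1
a_1 = 6: 433/6
a_2 = 6: 2670/37
a_3 = 16: 43153/598

43153/598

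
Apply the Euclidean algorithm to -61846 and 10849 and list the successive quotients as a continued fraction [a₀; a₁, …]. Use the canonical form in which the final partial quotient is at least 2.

Run the Euclidean algorithm, recording each quotient:
-61846 = -6·10849 + 3248, so a_0 = -6
10849 = 3·3248 + 1105, so a_1 = 3
3248 = 2·1105 + 1038, so a_2 = 2
1105 = 1·1038 + 67, so a_3 = 1
1038 = 15·67 + 33, so a_4 = 15
67 = 2·33 + 1, so a_5 = 2
33 = 33·1 + 0, so a_6 = 33

[-6; 3, 2, 1, 15, 2, 33]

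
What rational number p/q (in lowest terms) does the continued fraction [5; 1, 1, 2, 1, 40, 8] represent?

Use the convergent recurrence hₖ = aₖ·hₖ₋₁ + hₖ₋₂ (and likewise for the denominators kₖ):
a_0 = 5: 5/1
a_1 = 1: 6/1
a_2 = 1: 11/2
a_3 = 2: 28/5
a_4 = 1: 39/7
a_5 = 40: 1588/285
a_6 = 8: 12743/2287

12743/2287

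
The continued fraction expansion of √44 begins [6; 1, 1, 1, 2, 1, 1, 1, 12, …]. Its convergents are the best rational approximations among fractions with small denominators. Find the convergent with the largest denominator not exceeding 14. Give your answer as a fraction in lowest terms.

73/11

List convergents until the denominator exceeds the bound:
a_0 = 6: 6/1  (≤ bound)
a_1 = 1: 7/1  (≤ bound)
a_2 = 1: 13/2  (≤ bound)
a_3 = 1: 20/3  (≤ bound)
a_4 = 2: 53/8  (≤ bound)
a_5 = 1: 73/11  (≤ bound)
a_6 = 1: 126/19  (> 14, stop)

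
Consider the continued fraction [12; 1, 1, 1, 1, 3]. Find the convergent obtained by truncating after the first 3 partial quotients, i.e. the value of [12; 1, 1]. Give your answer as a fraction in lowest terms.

25/2

Collapse the nested fraction from the inside out:
Start with 1.
1 + 1/(1/1) = 1 + 1/1 = 2/1
12 + 1/(2/1) = 12 + 1/2 = 25/2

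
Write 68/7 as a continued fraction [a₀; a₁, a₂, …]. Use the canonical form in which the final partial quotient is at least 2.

Run the Euclidean algorithm, recording each quotient:
68 = 9·7 + 5, so a_0 = 9
7 = 1·5 + 2, so a_1 = 1
5 = 2·2 + 1, so a_2 = 2
2 = 2·1 + 0, so a_3 = 2

[9; 1, 2, 2]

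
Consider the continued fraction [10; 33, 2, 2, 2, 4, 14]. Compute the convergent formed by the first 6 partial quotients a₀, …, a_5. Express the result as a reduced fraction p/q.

17763/1771

a_0 = 10: 10/1
a_1 = 33: 331/33
a_2 = 2: 672/67
a_3 = 2: 1675/167
a_4 = 2: 4022/401
a_5 = 4: 17763/1771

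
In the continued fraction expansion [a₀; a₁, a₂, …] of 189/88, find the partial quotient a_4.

3

189 = 2·88 + 13, so a_0 = 2
88 = 6·13 + 10, so a_1 = 6
13 = 1·10 + 3, so a_2 = 1
10 = 3·3 + 1, so a_3 = 3
3 = 3·1 + 0, so a_4 = 3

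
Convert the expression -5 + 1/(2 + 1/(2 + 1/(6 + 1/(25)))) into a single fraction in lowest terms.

-3698/805

a_0 = -5: -5/1
a_1 = 2: -9/2
a_2 = 2: -23/5
a_3 = 6: -147/32
a_4 = 25: -3698/805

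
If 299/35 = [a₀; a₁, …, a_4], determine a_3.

299 ÷ 35 → quotient 8, remainder 19
35 ÷ 19 → quotient 1, remainder 16
19 ÷ 16 → quotient 1, remainder 3
16 ÷ 3 → quotient 5, remainder 1

5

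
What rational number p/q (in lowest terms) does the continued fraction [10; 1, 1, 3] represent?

74/7

a_0 = 10: 10/1
a_1 = 1: 11/1
a_2 = 1: 21/2
a_3 = 3: 74/7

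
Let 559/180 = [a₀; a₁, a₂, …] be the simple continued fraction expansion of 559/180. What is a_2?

559 ÷ 180 → quotient 3, remainder 19
180 ÷ 19 → quotient 9, remainder 9
19 ÷ 9 → quotient 2, remainder 1

2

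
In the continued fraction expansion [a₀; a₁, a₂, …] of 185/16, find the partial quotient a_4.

2

185 = 11·16 + 9, so a_0 = 11
16 = 1·9 + 7, so a_1 = 1
9 = 1·7 + 2, so a_2 = 1
7 = 3·2 + 1, so a_3 = 3
2 = 2·1 + 0, so a_4 = 2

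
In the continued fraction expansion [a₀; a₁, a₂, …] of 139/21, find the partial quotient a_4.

139 = 6·21 + 13, so a_0 = 6
21 = 1·13 + 8, so a_1 = 1
13 = 1·8 + 5, so a_2 = 1
8 = 1·5 + 3, so a_3 = 1
5 = 1·3 + 2, so a_4 = 1

1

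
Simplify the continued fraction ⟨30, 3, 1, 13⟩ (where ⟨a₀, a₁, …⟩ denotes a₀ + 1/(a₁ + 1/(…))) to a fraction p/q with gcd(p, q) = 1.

a_0 = 30: 30/1
a_1 = 3: 91/3
a_2 = 1: 121/4
a_3 = 13: 1664/55

1664/55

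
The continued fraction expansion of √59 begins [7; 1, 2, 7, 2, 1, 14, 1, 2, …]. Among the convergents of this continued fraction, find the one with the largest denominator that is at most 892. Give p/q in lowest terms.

a_0 = 7: 7/1  (≤ bound)
a_1 = 1: 8/1  (≤ bound)
a_2 = 2: 23/3  (≤ bound)
a_3 = 7: 169/22  (≤ bound)
a_4 = 2: 361/47  (≤ bound)
a_5 = 1: 530/69  (≤ bound)
a_6 = 14: 7781/1013  (> 892, stop)

530/69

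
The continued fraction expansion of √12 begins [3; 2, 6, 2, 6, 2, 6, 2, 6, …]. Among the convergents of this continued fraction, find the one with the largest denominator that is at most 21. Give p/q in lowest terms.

45/13

a_0 = 3: 3/1  (≤ bound)
a_1 = 2: 7/2  (≤ bound)
a_2 = 6: 45/13  (≤ bound)
a_3 = 2: 97/28  (> 21, stop)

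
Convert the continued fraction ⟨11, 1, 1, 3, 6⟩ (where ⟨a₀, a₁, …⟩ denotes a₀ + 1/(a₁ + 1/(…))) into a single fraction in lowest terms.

509/44

a_0 = 11: 11/1
a_1 = 1: 12/1
a_2 = 1: 23/2
a_3 = 3: 81/7
a_4 = 6: 509/44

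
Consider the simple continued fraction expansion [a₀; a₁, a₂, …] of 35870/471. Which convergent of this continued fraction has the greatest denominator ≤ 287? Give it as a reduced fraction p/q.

5331/70

a_0 = 76: 76/1  (≤ bound)
a_1 = 6: 457/6  (≤ bound)
a_2 = 2: 990/13  (≤ bound)
a_3 = 1: 1447/19  (≤ bound)
a_4 = 2: 3884/51  (≤ bound)
a_5 = 1: 5331/70  (≤ bound)
a_6 = 6: 35870/471  (> 287, stop)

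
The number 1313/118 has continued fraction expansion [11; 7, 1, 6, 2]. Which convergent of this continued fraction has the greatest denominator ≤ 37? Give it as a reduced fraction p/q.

List convergents until the denominator exceeds the bound:
a_0 = 11: 11/1  (≤ bound)
a_1 = 7: 78/7  (≤ bound)
a_2 = 1: 89/8  (≤ bound)
a_3 = 6: 612/55  (> 37, stop)

89/8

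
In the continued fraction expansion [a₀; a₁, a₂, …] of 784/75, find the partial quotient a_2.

4

⌊784/75⌋ = 10, remainder 34
⌊75/34⌋ = 2, remainder 7
⌊34/7⌋ = 4, remainder 6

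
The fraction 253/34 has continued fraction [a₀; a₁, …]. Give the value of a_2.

3

253 ÷ 34 → quotient 7, remainder 15
34 ÷ 15 → quotient 2, remainder 4
15 ÷ 4 → quotient 3, remainder 3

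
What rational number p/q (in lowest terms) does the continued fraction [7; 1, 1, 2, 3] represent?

129/17

a_0 = 7: 7/1
a_1 = 1: 8/1
a_2 = 1: 15/2
a_3 = 2: 38/5
a_4 = 3: 129/17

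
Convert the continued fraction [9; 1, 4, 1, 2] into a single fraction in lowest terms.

167/17

a_0 = 9: 9/1
a_1 = 1: 10/1
a_2 = 4: 49/5
a_3 = 1: 59/6
a_4 = 2: 167/17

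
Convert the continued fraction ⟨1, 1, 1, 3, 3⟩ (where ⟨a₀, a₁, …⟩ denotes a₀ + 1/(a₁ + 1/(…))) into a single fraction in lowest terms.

Start with 3.
3 + 1/(3/1) = 3 + 1/3 = 10/3
1 + 1/(10/3) = 1 + 3/10 = 13/10
1 + 1/(13/10) = 1 + 10/13 = 23/13
1 + 1/(23/13) = 1 + 13/23 = 36/23

36/23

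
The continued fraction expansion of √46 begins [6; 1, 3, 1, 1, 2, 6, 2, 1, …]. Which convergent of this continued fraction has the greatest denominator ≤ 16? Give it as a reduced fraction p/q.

a_0 = 6: 6/1  (≤ bound)
a_1 = 1: 7/1  (≤ bound)
a_2 = 3: 27/4  (≤ bound)
a_3 = 1: 34/5  (≤ bound)
a_4 = 1: 61/9  (≤ bound)
a_5 = 2: 156/23  (> 16, stop)

61/9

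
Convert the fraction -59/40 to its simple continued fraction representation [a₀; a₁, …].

-59 = -2·40 + 21, so a_0 = -2
40 = 1·21 + 19, so a_1 = 1
21 = 1·19 + 2, so a_2 = 1
19 = 9·2 + 1, so a_3 = 9
2 = 2·1 + 0, so a_4 = 2

[-2; 1, 1, 9, 2]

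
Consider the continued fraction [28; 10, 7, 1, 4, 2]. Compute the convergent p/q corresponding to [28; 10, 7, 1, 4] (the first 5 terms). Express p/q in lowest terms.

a_0 = 28: 28/1
a_1 = 10: 281/10
a_2 = 7: 1995/71
a_3 = 1: 2276/81
a_4 = 4: 11099/395

11099/395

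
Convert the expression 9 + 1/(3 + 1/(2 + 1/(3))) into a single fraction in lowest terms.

a_0 = 9: 9/1
a_1 = 3: 28/3
a_2 = 2: 65/7
a_3 = 3: 223/24

223/24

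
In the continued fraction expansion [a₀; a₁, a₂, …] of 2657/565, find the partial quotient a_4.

⌊2657/565⌋ = 4, remainder 397
⌊565/397⌋ = 1, remainder 168
⌊397/168⌋ = 2, remainder 61
⌊168/61⌋ = 2, remainder 46
⌊61/46⌋ = 1, remainder 15

1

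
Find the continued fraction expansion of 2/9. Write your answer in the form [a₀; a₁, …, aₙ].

[0; 4, 2]

Apply division with remainder until the remainder is 0:
2 = 0·9 + 2, so a_0 = 0
9 = 4·2 + 1, so a_1 = 4
2 = 2·1 + 0, so a_2 = 2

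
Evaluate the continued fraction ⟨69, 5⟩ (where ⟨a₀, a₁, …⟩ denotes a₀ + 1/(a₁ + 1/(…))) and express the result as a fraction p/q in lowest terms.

Start with 5.
69 + 1/(5/1) = 69 + 1/5 = 346/5

346/5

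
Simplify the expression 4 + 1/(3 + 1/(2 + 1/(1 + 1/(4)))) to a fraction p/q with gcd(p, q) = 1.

202/47

Compute successive convergents:
a_0 = 4: 4/1
a_1 = 3: 13/3
a_2 = 2: 30/7
a_3 = 1: 43/10
a_4 = 4: 202/47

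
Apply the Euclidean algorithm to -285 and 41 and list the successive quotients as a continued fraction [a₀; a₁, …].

[-7; 20, 2]

Run the Euclidean algorithm, recording each quotient:
⌊-285/41⌋ = -7, remainder 2
⌊41/2⌋ = 20, remainder 1
⌊2/1⌋ = 2, remainder 0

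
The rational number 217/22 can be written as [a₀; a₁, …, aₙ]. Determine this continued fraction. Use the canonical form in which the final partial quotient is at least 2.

[9; 1, 6, 3]

217 = 9·22 + 19, so a_0 = 9
22 = 1·19 + 3, so a_1 = 1
19 = 6·3 + 1, so a_2 = 6
3 = 3·1 + 0, so a_3 = 3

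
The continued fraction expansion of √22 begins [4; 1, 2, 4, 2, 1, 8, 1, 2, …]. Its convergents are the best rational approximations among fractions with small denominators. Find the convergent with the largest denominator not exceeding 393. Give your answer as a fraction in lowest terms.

List convergents until the denominator exceeds the bound:
a_0 = 4: 4/1  (≤ bound)
a_1 = 1: 5/1  (≤ bound)
a_2 = 2: 14/3  (≤ bound)
a_3 = 4: 61/13  (≤ bound)
a_4 = 2: 136/29  (≤ bound)
a_5 = 1: 197/42  (≤ bound)
a_6 = 8: 1712/365  (≤ bound)
a_7 = 1: 1909/407  (> 393, stop)

1712/365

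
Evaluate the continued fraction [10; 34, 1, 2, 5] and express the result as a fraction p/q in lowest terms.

5566/555

a_0 = 10: 10/1
a_1 = 34: 341/34
a_2 = 1: 351/35
a_3 = 2: 1043/104
a_4 = 5: 5566/555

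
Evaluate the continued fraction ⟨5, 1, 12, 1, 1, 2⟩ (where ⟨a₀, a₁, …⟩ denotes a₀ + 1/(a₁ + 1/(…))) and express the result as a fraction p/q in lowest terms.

403/68

a_0 = 5: 5/1
a_1 = 1: 6/1
a_2 = 12: 77/13
a_3 = 1: 83/14
a_4 = 1: 160/27
a_5 = 2: 403/68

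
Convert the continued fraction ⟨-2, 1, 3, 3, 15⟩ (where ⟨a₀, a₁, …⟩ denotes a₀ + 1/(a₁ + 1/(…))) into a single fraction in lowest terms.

-245/199

Start with 15.
3 + 1/(15/1) = 3 + 1/15 = 46/15
3 + 1/(46/15) = 3 + 15/46 = 153/46
1 + 1/(153/46) = 1 + 46/153 = 199/153
-2 + 1/(199/153) = -2 + 153/199 = -245/199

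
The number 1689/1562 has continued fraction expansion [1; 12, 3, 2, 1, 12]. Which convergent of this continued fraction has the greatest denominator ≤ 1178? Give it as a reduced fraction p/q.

a_0 = 1: 1/1  (≤ bound)
a_1 = 12: 13/12  (≤ bound)
a_2 = 3: 40/37  (≤ bound)
a_3 = 2: 93/86  (≤ bound)
a_4 = 1: 133/123  (≤ bound)
a_5 = 12: 1689/1562  (> 1178, stop)

133/123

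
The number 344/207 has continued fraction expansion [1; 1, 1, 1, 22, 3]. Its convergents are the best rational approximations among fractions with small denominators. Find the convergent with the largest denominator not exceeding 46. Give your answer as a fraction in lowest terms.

5/3

List convergents until the denominator exceeds the bound:
a_0 = 1: 1/1  (≤ bound)
a_1 = 1: 2/1  (≤ bound)
a_2 = 1: 3/2  (≤ bound)
a_3 = 1: 5/3  (≤ bound)
a_4 = 22: 113/68  (> 46, stop)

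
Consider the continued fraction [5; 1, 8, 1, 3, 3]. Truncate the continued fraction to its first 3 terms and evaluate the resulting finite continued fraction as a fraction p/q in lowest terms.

Start with 8.
1 + 1/(8/1) = 1 + 1/8 = 9/8
5 + 1/(9/8) = 5 + 8/9 = 53/9

53/9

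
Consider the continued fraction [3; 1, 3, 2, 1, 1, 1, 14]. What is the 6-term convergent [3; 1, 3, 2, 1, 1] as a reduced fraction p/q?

Starting at the tail and folding back:
Start with 1.
1 + 1/(1/1) = 1 + 1/1 = 2/1
2 + 1/(2/1) = 2 + 1/2 = 5/2
3 + 1/(5/2) = 3 + 2/5 = 17/5
1 + 1/(17/5) = 1 + 5/17 = 22/17
3 + 1/(22/17) = 3 + 17/22 = 83/22

83/22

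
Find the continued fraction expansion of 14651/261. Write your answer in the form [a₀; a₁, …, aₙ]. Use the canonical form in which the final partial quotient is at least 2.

⌊14651/261⌋ = 56, remainder 35
⌊261/35⌋ = 7, remainder 16
⌊35/16⌋ = 2, remainder 3
⌊16/3⌋ = 5, remainder 1
⌊3/1⌋ = 3, remainder 0

[56; 7, 2, 5, 3]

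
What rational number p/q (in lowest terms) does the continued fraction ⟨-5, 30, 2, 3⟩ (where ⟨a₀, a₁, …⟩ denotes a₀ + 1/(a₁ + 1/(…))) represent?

Use the convergent recurrence hₖ = aₖ·hₖ₋₁ + hₖ₋₂ (and likewise for the denominators kₖ):
a_0 = -5: -5/1
a_1 = 30: -149/30
a_2 = 2: -303/61
a_3 = 3: -1058/213

-1058/213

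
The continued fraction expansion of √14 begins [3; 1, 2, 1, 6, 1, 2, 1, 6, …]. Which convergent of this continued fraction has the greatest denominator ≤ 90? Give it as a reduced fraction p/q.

List convergents until the denominator exceeds the bound:
a_0 = 3: 3/1  (≤ bound)
a_1 = 1: 4/1  (≤ bound)
a_2 = 2: 11/3  (≤ bound)
a_3 = 1: 15/4  (≤ bound)
a_4 = 6: 101/27  (≤ bound)
a_5 = 1: 116/31  (≤ bound)
a_6 = 2: 333/89  (≤ bound)
a_7 = 1: 449/120  (> 90, stop)

333/89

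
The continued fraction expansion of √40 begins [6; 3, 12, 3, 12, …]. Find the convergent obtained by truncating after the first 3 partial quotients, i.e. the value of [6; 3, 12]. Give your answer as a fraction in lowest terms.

234/37

a_0 = 6: 6/1
a_1 = 3: 19/3
a_2 = 12: 234/37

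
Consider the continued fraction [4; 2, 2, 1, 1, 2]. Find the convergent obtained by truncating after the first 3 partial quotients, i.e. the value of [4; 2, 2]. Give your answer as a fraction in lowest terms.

22/5

Work from the innermost term outward:
Start with 2.
2 + 1/(2/1) = 2 + 1/2 = 5/2
4 + 1/(5/2) = 4 + 2/5 = 22/5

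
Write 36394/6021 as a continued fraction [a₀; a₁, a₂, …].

[6; 22, 2, 6, 1, 17]

36394 ÷ 6021 → quotient 6, remainder 268
6021 ÷ 268 → quotient 22, remainder 125
268 ÷ 125 → quotient 2, remainder 18
125 ÷ 18 → quotient 6, remainder 17
18 ÷ 17 → quotient 1, remainder 1
17 ÷ 1 → quotient 17, remainder 0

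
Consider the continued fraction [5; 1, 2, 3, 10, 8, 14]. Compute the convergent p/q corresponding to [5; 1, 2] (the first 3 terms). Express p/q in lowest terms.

17/3

a_0 = 5: 5/1
a_1 = 1: 6/1
a_2 = 2: 17/3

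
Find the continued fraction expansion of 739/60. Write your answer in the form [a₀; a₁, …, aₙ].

739 ÷ 60 → quotient 12, remainder 19
60 ÷ 19 → quotient 3, remainder 3
19 ÷ 3 → quotient 6, remainder 1
3 ÷ 1 → quotient 3, remainder 0

[12; 3, 6, 3]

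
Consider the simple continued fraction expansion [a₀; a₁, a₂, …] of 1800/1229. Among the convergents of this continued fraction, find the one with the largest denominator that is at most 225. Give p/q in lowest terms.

a_0 = 1: 1/1  (≤ bound)
a_1 = 2: 3/2  (≤ bound)
a_2 = 6: 19/13  (≤ bound)
a_3 = 1: 22/15  (≤ bound)
a_4 = 1: 41/28  (≤ bound)
a_5 = 3: 145/99  (≤ bound)
a_6 = 2: 331/226  (> 225, stop)

145/99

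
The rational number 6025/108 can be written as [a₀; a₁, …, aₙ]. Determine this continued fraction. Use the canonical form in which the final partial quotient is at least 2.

⌊6025/108⌋ = 55, remainder 85
⌊108/85⌋ = 1, remainder 23
⌊85/23⌋ = 3, remainder 16
⌊23/16⌋ = 1, remainder 7
⌊16/7⌋ = 2, remainder 2
⌊7/2⌋ = 3, remainder 1
⌊2/1⌋ = 2, remainder 0

[55; 1, 3, 1, 2, 3, 2]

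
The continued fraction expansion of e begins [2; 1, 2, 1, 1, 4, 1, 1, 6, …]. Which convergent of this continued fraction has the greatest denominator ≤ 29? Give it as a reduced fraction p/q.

List convergents until the denominator exceeds the bound:
a_0 = 2: 2/1  (≤ bound)
a_1 = 1: 3/1  (≤ bound)
a_2 = 2: 8/3  (≤ bound)
a_3 = 1: 11/4  (≤ bound)
a_4 = 1: 19/7  (≤ bound)
a_5 = 4: 87/32  (> 29, stop)

19/7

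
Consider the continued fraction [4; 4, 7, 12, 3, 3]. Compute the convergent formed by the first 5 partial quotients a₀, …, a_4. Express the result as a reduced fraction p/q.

a_0 = 4: 4/1
a_1 = 4: 17/4
a_2 = 7: 123/29
a_3 = 12: 1493/352
a_4 = 3: 4602/1085

4602/1085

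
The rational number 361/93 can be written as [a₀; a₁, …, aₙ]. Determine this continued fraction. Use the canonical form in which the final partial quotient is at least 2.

[3; 1, 7, 2, 5]

⌊361/93⌋ = 3, remainder 82
⌊93/82⌋ = 1, remainder 11
⌊82/11⌋ = 7, remainder 5
⌊11/5⌋ = 2, remainder 1
⌊5/1⌋ = 5, remainder 0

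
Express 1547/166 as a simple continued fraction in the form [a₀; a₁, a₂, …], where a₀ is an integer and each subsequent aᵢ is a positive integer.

[9; 3, 7, 1, 1, 3]

1547 = 9·166 + 53, so a_0 = 9
166 = 3·53 + 7, so a_1 = 3
53 = 7·7 + 4, so a_2 = 7
7 = 1·4 + 3, so a_3 = 1
4 = 1·3 + 1, so a_4 = 1
3 = 3·1 + 0, so a_5 = 3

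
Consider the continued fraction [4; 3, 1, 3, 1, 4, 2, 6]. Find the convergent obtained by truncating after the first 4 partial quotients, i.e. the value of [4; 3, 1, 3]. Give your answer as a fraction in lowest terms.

Work from the innermost term outward:
Start with 3.
1 + 1/(3/1) = 1 + 1/3 = 4/3
3 + 1/(4/3) = 3 + 3/4 = 15/4
4 + 1/(15/4) = 4 + 4/15 = 64/15

64/15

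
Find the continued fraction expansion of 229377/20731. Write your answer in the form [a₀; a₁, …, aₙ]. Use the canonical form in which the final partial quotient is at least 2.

[11; 15, 1, 1, 14, 46]

229377 = 11·20731 + 1336, so a_0 = 11
20731 = 15·1336 + 691, so a_1 = 15
1336 = 1·691 + 645, so a_2 = 1
691 = 1·645 + 46, so a_3 = 1
645 = 14·46 + 1, so a_4 = 14
46 = 46·1 + 0, so a_5 = 46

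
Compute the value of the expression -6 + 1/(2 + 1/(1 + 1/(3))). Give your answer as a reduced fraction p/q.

-62/11

Start with 3.
1 + 1/(3/1) = 1 + 1/3 = 4/3
2 + 1/(4/3) = 2 + 3/4 = 11/4
-6 + 1/(11/4) = -6 + 4/11 = -62/11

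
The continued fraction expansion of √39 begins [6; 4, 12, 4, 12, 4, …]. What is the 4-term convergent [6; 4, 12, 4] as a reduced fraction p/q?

1249/200

a_0 = 6: 6/1
a_1 = 4: 25/4
a_2 = 12: 306/49
a_3 = 4: 1249/200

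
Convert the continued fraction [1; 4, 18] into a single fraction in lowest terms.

Start with 18.
4 + 1/(18/1) = 4 + 1/18 = 73/18
1 + 1/(73/18) = 1 + 18/73 = 91/73

91/73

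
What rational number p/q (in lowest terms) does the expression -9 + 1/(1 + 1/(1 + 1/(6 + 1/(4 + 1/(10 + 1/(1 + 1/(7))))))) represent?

-40639/4802

Start with 7.
1 + 1/(7/1) = 1 + 1/7 = 8/7
10 + 1/(8/7) = 10 + 7/8 = 87/8
4 + 1/(87/8) = 4 + 8/87 = 356/87
6 + 1/(356/87) = 6 + 87/356 = 2223/356
1 + 1/(2223/356) = 1 + 356/2223 = 2579/2223
1 + 1/(2579/2223) = 1 + 2223/2579 = 4802/2579
-9 + 1/(4802/2579) = -9 + 2579/4802 = -40639/4802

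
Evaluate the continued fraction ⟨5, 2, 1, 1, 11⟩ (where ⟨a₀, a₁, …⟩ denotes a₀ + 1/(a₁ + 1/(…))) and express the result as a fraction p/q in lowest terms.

313/58

Work from the innermost term outward:
Start with 11.
1 + 1/(11/1) = 1 + 1/11 = 12/11
1 + 1/(12/11) = 1 + 11/12 = 23/12
2 + 1/(23/12) = 2 + 12/23 = 58/23
5 + 1/(58/23) = 5 + 23/58 = 313/58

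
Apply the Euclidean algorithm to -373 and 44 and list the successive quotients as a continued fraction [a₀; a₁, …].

[-9; 1, 1, 10, 2]

⌊-373/44⌋ = -9, remainder 23
⌊44/23⌋ = 1, remainder 21
⌊23/21⌋ = 1, remainder 2
⌊21/2⌋ = 10, remainder 1
⌊2/1⌋ = 2, remainder 0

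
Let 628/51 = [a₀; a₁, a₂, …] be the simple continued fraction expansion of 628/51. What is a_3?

3

628 ÷ 51 → quotient 12, remainder 16
51 ÷ 16 → quotient 3, remainder 3
16 ÷ 3 → quotient 5, remainder 1
3 ÷ 1 → quotient 3, remainder 0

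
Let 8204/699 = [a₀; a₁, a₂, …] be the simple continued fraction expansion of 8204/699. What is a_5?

1

⌊8204/699⌋ = 11, remainder 515
⌊699/515⌋ = 1, remainder 184
⌊515/184⌋ = 2, remainder 147
⌊184/147⌋ = 1, remainder 37
⌊147/37⌋ = 3, remainder 36
⌊37/36⌋ = 1, remainder 1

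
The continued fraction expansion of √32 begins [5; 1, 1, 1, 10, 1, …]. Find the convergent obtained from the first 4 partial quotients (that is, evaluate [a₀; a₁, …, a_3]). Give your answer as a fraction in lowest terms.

17/3

a_0 = 5: 5/1
a_1 = 1: 6/1
a_2 = 1: 11/2
a_3 = 1: 17/3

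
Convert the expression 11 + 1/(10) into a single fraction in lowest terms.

111/10

Start with 10.
11 + 1/(10/1) = 11 + 1/10 = 111/10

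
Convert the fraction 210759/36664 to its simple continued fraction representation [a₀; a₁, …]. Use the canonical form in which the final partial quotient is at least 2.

[5; 1, 2, 1, 38, 11, 4, 5]

Apply division with remainder until the remainder is 0:
210759 = 5·36664 + 27439, so a_0 = 5
36664 = 1·27439 + 9225, so a_1 = 1
27439 = 2·9225 + 8989, so a_2 = 2
9225 = 1·8989 + 236, so a_3 = 1
8989 = 38·236 + 21, so a_4 = 38
236 = 11·21 + 5, so a_5 = 11
21 = 4·5 + 1, so a_6 = 4
5 = 5·1 + 0, so a_7 = 5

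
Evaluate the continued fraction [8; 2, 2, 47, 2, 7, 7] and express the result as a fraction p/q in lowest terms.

a_0 = 8: 8/1
a_1 = 2: 17/2
a_2 = 2: 42/5
a_3 = 47: 1991/237
a_4 = 2: 4024/479
a_5 = 7: 30159/3590
a_6 = 7: 215137/25609

215137/25609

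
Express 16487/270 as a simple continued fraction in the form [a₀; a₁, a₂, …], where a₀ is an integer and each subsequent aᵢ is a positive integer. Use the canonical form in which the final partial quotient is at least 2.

[61; 15, 1, 7, 2]

Apply division with remainder until the remainder is 0:
16487 = 61·270 + 17, so a_0 = 61
270 = 15·17 + 15, so a_1 = 15
17 = 1·15 + 2, so a_2 = 1
15 = 7·2 + 1, so a_3 = 7
2 = 2·1 + 0, so a_4 = 2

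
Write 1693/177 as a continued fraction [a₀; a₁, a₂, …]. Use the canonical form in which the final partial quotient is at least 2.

1693 = 9·177 + 100, so a_0 = 9
177 = 1·100 + 77, so a_1 = 1
100 = 1·77 + 23, so a_2 = 1
77 = 3·23 + 8, so a_3 = 3
23 = 2·8 + 7, so a_4 = 2
8 = 1·7 + 1, so a_5 = 1
7 = 7·1 + 0, so a_6 = 7

[9; 1, 1, 3, 2, 1, 7]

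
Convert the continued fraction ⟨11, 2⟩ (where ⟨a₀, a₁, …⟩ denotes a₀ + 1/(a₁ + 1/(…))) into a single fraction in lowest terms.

23/2

Use the convergent recurrence hₖ = aₖ·hₖ₋₁ + hₖ₋₂ (and likewise for the denominators kₖ):
a_0 = 11: 11/1
a_1 = 2: 23/2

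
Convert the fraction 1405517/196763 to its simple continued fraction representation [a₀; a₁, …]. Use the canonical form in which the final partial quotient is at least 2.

Apply division with remainder until the remainder is 0:
⌊1405517/196763⌋ = 7, remainder 28176
⌊196763/28176⌋ = 6, remainder 27707
⌊28176/27707⌋ = 1, remainder 469
⌊27707/469⌋ = 59, remainder 36
⌊469/36⌋ = 13, remainder 1
⌊36/1⌋ = 36, remainder 0

[7; 6, 1, 59, 13, 36]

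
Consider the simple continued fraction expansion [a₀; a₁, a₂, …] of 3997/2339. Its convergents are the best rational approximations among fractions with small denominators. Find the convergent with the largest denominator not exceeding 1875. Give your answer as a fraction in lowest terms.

a_0 = 1: 1/1  (≤ bound)
a_1 = 1: 2/1  (≤ bound)
a_2 = 2: 5/3  (≤ bound)
a_3 = 2: 12/7  (≤ bound)
a_4 = 3: 41/24  (≤ bound)
a_5 = 3: 135/79  (≤ bound)
a_6 = 14: 1931/1130  (≤ bound)
a_7 = 2: 3997/2339  (> 1875, stop)

1931/1130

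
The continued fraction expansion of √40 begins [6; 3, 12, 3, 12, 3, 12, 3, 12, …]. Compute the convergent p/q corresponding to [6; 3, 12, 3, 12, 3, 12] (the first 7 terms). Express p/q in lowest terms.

337434/53353

a_0 = 6: 6/1
a_1 = 3: 19/3
a_2 = 12: 234/37
a_3 = 3: 721/114
a_4 = 12: 8886/1405
a_5 = 3: 27379/4329
a_6 = 12: 337434/53353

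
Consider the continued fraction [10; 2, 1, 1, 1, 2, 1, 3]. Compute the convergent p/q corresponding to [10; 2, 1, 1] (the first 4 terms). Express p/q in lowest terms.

Build up convergents one term at a time:
a_0 = 10: 10/1
a_1 = 2: 21/2
a_2 = 1: 31/3
a_3 = 1: 52/5

52/5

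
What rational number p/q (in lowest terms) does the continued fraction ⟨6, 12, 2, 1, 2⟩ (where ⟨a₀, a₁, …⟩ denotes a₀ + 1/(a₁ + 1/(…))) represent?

602/99

Start with 2.
1 + 1/(2/1) = 1 + 1/2 = 3/2
2 + 1/(3/2) = 2 + 2/3 = 8/3
12 + 1/(8/3) = 12 + 3/8 = 99/8
6 + 1/(99/8) = 6 + 8/99 = 602/99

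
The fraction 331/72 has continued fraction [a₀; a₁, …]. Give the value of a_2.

1

331 = 4·72 + 43, so a_0 = 4
72 = 1·43 + 29, so a_1 = 1
43 = 1·29 + 14, so a_2 = 1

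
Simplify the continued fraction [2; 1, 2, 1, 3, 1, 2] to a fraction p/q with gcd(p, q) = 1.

Starting at the tail and folding back:
Start with 2.
1 + 1/(2/1) = 1 + 1/2 = 3/2
3 + 1/(3/2) = 3 + 2/3 = 11/3
1 + 1/(11/3) = 1 + 3/11 = 14/11
2 + 1/(14/11) = 2 + 11/14 = 39/14
1 + 1/(39/14) = 1 + 14/39 = 53/39
2 + 1/(53/39) = 2 + 39/53 = 145/53

145/53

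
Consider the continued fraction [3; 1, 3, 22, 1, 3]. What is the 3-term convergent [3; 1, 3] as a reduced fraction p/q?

15/4

Collapse the nested fraction from the inside out:
Start with 3.
1 + 1/(3/1) = 1 + 1/3 = 4/3
3 + 1/(4/3) = 3 + 3/4 = 15/4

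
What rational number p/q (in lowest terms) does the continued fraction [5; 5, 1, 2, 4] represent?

383/74

a_0 = 5: 5/1
a_1 = 5: 26/5
a_2 = 1: 31/6
a_3 = 2: 88/17
a_4 = 4: 383/74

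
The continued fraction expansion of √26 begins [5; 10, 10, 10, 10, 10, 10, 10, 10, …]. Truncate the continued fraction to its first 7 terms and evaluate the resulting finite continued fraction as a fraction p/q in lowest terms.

a_0 = 5: 5/1
a_1 = 10: 51/10
a_2 = 10: 515/101
a_3 = 10: 5201/1020
a_4 = 10: 52525/10301
a_5 = 10: 530451/104030
a_6 = 10: 5357035/1050601

5357035/1050601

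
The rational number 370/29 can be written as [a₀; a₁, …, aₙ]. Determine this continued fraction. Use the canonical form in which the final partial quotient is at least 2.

[12; 1, 3, 7]

370 ÷ 29 → quotient 12, remainder 22
29 ÷ 22 → quotient 1, remainder 7
22 ÷ 7 → quotient 3, remainder 1
7 ÷ 1 → quotient 7, remainder 0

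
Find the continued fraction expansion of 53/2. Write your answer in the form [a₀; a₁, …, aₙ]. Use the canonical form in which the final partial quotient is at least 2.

[26; 2]

Run the Euclidean algorithm, recording each quotient:
53 = 26·2 + 1, so a_0 = 26
2 = 2·1 + 0, so a_1 = 2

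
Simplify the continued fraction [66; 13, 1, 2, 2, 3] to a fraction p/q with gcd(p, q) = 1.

Start with 3.
2 + 1/(3/1) = 2 + 1/3 = 7/3
2 + 1/(7/3) = 2 + 3/7 = 17/7
1 + 1/(17/7) = 1 + 7/17 = 24/17
13 + 1/(24/17) = 13 + 17/24 = 329/24
66 + 1/(329/24) = 66 + 24/329 = 21738/329

21738/329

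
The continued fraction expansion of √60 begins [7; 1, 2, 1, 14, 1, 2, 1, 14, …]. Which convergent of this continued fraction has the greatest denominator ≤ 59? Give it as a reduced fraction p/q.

457/59

List convergents until the denominator exceeds the bound:
a_0 = 7: 7/1  (≤ bound)
a_1 = 1: 8/1  (≤ bound)
a_2 = 2: 23/3  (≤ bound)
a_3 = 1: 31/4  (≤ bound)
a_4 = 14: 457/59  (≤ bound)
a_5 = 1: 488/63  (> 59, stop)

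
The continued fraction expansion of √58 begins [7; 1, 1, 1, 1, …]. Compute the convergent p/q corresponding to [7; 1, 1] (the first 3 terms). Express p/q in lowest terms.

15/2

Start with 1.
1 + 1/(1/1) = 1 + 1/1 = 2/1
7 + 1/(2/1) = 7 + 1/2 = 15/2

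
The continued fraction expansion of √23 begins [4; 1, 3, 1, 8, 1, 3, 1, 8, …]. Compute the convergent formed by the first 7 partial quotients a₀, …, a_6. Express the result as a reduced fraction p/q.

Start with 3.
1 + 1/(3/1) = 1 + 1/3 = 4/3
8 + 1/(4/3) = 8 + 3/4 = 35/4
1 + 1/(35/4) = 1 + 4/35 = 39/35
3 + 1/(39/35) = 3 + 35/39 = 152/39
1 + 1/(152/39) = 1 + 39/152 = 191/152
4 + 1/(191/152) = 4 + 152/191 = 916/191

916/191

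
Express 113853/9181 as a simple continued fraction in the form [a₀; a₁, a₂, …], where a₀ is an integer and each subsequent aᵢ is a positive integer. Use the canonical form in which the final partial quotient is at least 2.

Run the Euclidean algorithm, recording each quotient:
113853 = 12·9181 + 3681, so a_0 = 12
9181 = 2·3681 + 1819, so a_1 = 2
3681 = 2·1819 + 43, so a_2 = 2
1819 = 42·43 + 13, so a_3 = 42
43 = 3·13 + 4, so a_4 = 3
13 = 3·4 + 1, so a_5 = 3
4 = 4·1 + 0, so a_6 = 4

[12; 2, 2, 42, 3, 3, 4]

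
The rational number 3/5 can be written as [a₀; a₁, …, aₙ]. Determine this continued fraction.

[0; 1, 1, 2]

Repeatedly divide and take the remainder:
3 ÷ 5 → quotient 0, remainder 3
5 ÷ 3 → quotient 1, remainder 2
3 ÷ 2 → quotient 1, remainder 1
2 ÷ 1 → quotient 2, remainder 0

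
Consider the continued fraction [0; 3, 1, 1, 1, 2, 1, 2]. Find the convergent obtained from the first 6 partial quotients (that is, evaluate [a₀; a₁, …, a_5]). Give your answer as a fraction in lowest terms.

Use the convergent recurrence hₖ = aₖ·hₖ₋₁ + hₖ₋₂ (and likewise for the denominators kₖ):
a_0 = 0: 0/1
a_1 = 3: 1/3
a_2 = 1: 1/4
a_3 = 1: 2/7
a_4 = 1: 3/11
a_5 = 2: 8/29

8/29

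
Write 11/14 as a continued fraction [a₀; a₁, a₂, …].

[0; 1, 3, 1, 2]

11 ÷ 14 → quotient 0, remainder 11
14 ÷ 11 → quotient 1, remainder 3
11 ÷ 3 → quotient 3, remainder 2
3 ÷ 2 → quotient 1, remainder 1
2 ÷ 1 → quotient 2, remainder 0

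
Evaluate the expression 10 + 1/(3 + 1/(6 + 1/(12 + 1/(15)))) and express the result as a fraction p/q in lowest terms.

35941/3484

Start with 15.
12 + 1/(15/1) = 12 + 1/15 = 181/15
6 + 1/(181/15) = 6 + 15/181 = 1101/181
3 + 1/(1101/181) = 3 + 181/1101 = 3484/1101
10 + 1/(3484/1101) = 10 + 1101/3484 = 35941/3484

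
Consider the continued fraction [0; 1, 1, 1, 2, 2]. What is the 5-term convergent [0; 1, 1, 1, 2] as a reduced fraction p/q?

a_0 = 0: 0/1
a_1 = 1: 1/1
a_2 = 1: 1/2
a_3 = 1: 2/3
a_4 = 2: 5/8

5/8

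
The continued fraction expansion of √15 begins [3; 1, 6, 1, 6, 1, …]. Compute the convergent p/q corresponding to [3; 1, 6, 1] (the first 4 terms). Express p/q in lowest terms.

Start with 1.
6 + 1/(1/1) = 6 + 1/1 = 7/1
1 + 1/(7/1) = 1 + 1/7 = 8/7
3 + 1/(8/7) = 3 + 7/8 = 31/8

31/8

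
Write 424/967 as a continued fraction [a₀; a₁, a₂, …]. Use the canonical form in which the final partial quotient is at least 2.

424 ÷ 967 → quotient 0, remainder 424
967 ÷ 424 → quotient 2, remainder 119
424 ÷ 119 → quotient 3, remainder 67
119 ÷ 67 → quotient 1, remainder 52
67 ÷ 52 → quotient 1, remainder 15
52 ÷ 15 → quotient 3, remainder 7
15 ÷ 7 → quotient 2, remainder 1
7 ÷ 1 → quotient 7, remainder 0

[0; 2, 3, 1, 1, 3, 2, 7]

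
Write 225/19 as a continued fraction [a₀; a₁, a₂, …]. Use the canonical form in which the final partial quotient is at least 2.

Run the Euclidean algorithm, recording each quotient:
225 = 11·19 + 16, so a_0 = 11
19 = 1·16 + 3, so a_1 = 1
16 = 5·3 + 1, so a_2 = 5
3 = 3·1 + 0, so a_3 = 3

[11; 1, 5, 3]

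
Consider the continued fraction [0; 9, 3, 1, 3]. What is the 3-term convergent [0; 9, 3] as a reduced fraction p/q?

3/28

a_0 = 0: 0/1
a_1 = 9: 1/9
a_2 = 3: 3/28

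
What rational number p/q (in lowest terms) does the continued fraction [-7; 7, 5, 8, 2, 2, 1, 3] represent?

a_0 = -7: -7/1
a_1 = 7: -48/7
a_2 = 5: -247/36
a_3 = 8: -2024/295
a_4 = 2: -4295/626
a_5 = 2: -10614/1547
a_6 = 1: -14909/2173
a_7 = 3: -55341/8066

-55341/8066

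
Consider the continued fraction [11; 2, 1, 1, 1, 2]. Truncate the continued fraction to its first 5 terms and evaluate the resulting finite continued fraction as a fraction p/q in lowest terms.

Build up convergents one term at a time:
a_0 = 11: 11/1
a_1 = 2: 23/2
a_2 = 1: 34/3
a_3 = 1: 57/5
a_4 = 1: 91/8

91/8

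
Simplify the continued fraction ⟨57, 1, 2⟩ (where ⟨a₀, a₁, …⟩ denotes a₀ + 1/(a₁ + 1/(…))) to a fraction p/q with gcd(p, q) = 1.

a_0 = 57: 57/1
a_1 = 1: 58/1
a_2 = 2: 173/3

173/3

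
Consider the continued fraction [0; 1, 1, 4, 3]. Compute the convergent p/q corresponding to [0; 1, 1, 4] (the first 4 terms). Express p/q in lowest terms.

Work from the innermost term outward:
Start with 4.
1 + 1/(4/1) = 1 + 1/4 = 5/4
1 + 1/(5/4) = 1 + 4/5 = 9/5
0 + 1/(9/5) = 0 + 5/9 = 5/9

5/9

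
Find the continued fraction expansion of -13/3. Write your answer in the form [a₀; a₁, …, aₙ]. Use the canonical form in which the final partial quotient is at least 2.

[-5; 1, 2]

Run the Euclidean algorithm, recording each quotient:
⌊-13/3⌋ = -5, remainder 2
⌊3/2⌋ = 1, remainder 1
⌊2/1⌋ = 2, remainder 0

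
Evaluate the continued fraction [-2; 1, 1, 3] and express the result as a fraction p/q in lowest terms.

Use the convergent recurrence hₖ = aₖ·hₖ₋₁ + hₖ₋₂ (and likewise for the denominators kₖ):
a_0 = -2: -2/1
a_1 = 1: -1/1
a_2 = 1: -3/2
a_3 = 3: -10/7

-10/7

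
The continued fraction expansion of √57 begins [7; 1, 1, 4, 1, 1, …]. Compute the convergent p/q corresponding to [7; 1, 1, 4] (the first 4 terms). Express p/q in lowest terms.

Collapse the nested fraction from the inside out:
Start with 4.
1 + 1/(4/1) = 1 + 1/4 = 5/4
1 + 1/(5/4) = 1 + 4/5 = 9/5
7 + 1/(9/5) = 7 + 5/9 = 68/9

68/9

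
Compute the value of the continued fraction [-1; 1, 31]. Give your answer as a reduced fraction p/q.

-1/32

Start with 31.
1 + 1/(31/1) = 1 + 1/31 = 32/31
-1 + 1/(32/31) = -1 + 31/32 = -1/32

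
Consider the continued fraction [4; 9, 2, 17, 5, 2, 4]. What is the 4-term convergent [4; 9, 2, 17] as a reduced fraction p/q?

Collapse the nested fraction from the inside out:
Start with 17.
2 + 1/(17/1) = 2 + 1/17 = 35/17
9 + 1/(35/17) = 9 + 17/35 = 332/35
4 + 1/(332/35) = 4 + 35/332 = 1363/332

1363/332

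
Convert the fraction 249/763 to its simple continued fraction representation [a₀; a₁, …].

Run the Euclidean algorithm, recording each quotient:
249 = 0·763 + 249, so a_0 = 0
763 = 3·249 + 16, so a_1 = 3
249 = 15·16 + 9, so a_2 = 15
16 = 1·9 + 7, so a_3 = 1
9 = 1·7 + 2, so a_4 = 1
7 = 3·2 + 1, so a_5 = 3
2 = 2·1 + 0, so a_6 = 2

[0; 3, 15, 1, 1, 3, 2]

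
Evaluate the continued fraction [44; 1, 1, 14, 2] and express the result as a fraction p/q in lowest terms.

a_0 = 44: 44/1
a_1 = 1: 45/1
a_2 = 1: 89/2
a_3 = 14: 1291/29
a_4 = 2: 2671/60

2671/60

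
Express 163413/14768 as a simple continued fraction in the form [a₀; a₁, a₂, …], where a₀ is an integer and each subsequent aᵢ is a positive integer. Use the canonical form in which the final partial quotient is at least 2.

⌊163413/14768⌋ = 11, remainder 965
⌊14768/965⌋ = 15, remainder 293
⌊965/293⌋ = 3, remainder 86
⌊293/86⌋ = 3, remainder 35
⌊86/35⌋ = 2, remainder 16
⌊35/16⌋ = 2, remainder 3
⌊16/3⌋ = 5, remainder 1
⌊3/1⌋ = 3, remainder 0

[11; 15, 3, 3, 2, 2, 5, 3]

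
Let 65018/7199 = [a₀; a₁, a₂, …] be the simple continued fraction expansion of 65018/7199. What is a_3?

2

Apply division with remainder until the remainder is 0:
⌊65018/7199⌋ = 9, remainder 227
⌊7199/227⌋ = 31, remainder 162
⌊227/162⌋ = 1, remainder 65
⌊162/65⌋ = 2, remainder 32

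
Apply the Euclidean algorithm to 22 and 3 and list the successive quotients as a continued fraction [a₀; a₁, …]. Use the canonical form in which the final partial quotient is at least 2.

[7; 3]

22 = 7·3 + 1, so a_0 = 7
3 = 3·1 + 0, so a_1 = 3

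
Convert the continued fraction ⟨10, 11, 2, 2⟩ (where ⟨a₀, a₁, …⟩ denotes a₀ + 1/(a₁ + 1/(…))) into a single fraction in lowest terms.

Collapse the nested fraction from the inside out:
Start with 2.
2 + 1/(2/1) = 2 + 1/2 = 5/2
11 + 1/(5/2) = 11 + 2/5 = 57/5
10 + 1/(57/5) = 10 + 5/57 = 575/57

575/57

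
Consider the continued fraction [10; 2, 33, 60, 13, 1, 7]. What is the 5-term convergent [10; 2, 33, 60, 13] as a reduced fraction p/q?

a_0 = 10: 10/1
a_1 = 2: 21/2
a_2 = 33: 703/67
a_3 = 60: 42201/4022
a_4 = 13: 549316/52353

549316/52353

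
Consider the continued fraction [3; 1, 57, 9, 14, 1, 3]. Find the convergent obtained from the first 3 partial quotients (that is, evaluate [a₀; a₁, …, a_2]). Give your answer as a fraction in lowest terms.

Use the convergent recurrence hₖ = aₖ·hₖ₋₁ + hₖ₋₂ (and likewise for the denominators kₖ):
a_0 = 3: 3/1
a_1 = 1: 4/1
a_2 = 57: 231/58

231/58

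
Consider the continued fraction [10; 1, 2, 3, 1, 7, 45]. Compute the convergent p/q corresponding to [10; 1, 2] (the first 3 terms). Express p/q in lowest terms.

32/3

Starting at the tail and folding back:
Start with 2.
1 + 1/(2/1) = 1 + 1/2 = 3/2
10 + 1/(3/2) = 10 + 2/3 = 32/3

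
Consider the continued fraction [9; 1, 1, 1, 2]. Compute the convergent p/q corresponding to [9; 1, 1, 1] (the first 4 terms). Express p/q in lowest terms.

29/3

a_0 = 9: 9/1
a_1 = 1: 10/1
a_2 = 1: 19/2
a_3 = 1: 29/3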